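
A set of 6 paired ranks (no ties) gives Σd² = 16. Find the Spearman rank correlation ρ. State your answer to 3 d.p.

0.543

ρ = 1 − 6Σd² / [n(n²−1)] = 1 − 6×16 / (6×35)
  = 1 − 96/210 = 1 − 0.4571 ≈ 0.543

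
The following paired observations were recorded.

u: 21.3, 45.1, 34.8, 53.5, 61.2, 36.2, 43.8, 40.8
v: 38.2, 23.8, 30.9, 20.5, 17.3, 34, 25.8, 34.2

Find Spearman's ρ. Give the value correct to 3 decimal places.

Rank u: 1, 6, 2, 7, 8, 3, 5, 4
Rank v: 8, 3, 5, 2, 1, 6, 4, 7
d = rank(u) − rank(v): -7, 3, -3, 5, 7, -3, 1, -3; Σd² = 160
ρ = 1 − 6Σd² / [n(n²−1)] = 1 − 6×160 / (8×63) = 1 − 960/504 ≈ -0.905

-0.905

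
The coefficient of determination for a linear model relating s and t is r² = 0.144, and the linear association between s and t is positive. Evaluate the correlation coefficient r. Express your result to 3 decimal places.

|r| = √0.144 = 0.379
The association is positive, so r = 0.379.

0.379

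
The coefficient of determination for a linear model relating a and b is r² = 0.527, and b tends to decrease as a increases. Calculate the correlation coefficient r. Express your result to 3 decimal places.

|r| = √0.527 = 0.726
The association is negative, so r = −0.726.

-0.726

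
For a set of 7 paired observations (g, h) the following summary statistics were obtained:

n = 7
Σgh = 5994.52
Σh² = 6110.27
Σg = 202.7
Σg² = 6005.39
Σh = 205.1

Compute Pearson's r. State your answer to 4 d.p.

0.4735

r = (nΣgh − ΣgΣh) / √[(nΣg² − (Σg)²)(nΣh² − (Σh)²)]
Numerator: 7×5994.52 − 202.7×205.1 = 387.87
Denominator: √[(42037.73 − 41087.29)(42771.89 − 42066.01)] = √[950.44 × 705.88] = 819.0828
r = 387.87 / 819.0828 ≈ 0.4735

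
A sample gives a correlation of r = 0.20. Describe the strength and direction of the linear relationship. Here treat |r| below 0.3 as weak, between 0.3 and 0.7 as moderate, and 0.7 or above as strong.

r = 0.20 > 0 so the relationship is positive.
|r| = 0.20, which falls in the weak range.

weak positive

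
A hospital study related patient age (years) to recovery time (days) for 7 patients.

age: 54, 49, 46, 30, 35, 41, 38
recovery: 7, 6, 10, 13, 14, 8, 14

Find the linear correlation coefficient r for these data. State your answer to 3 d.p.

-0.831

n = 7, Σx = 293, Σy = 72, Σx² = 12683, Σy² = 810, Σxy = 2872
nΣxy − ΣxΣy = 20104 − 21096 = -992
nΣx² − (Σx)² = 88781 − 85849 = 2932; nΣy² − (Σy)² = 5670 − 5184 = 486
r = -992 / √(2932 × 486) = -992 / 1193.7135 ≈ -0.831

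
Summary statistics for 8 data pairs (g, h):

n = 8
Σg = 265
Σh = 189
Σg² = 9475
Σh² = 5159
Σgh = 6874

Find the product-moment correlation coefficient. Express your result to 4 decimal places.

0.8821

r = (nΣgh − ΣgΣh) / √[(nΣg² − (Σg)²)(nΣh² − (Σh)²)]
Numerator: 8×6874 − 265×189 = 4907
Denominator: √[(75800 − 70225)(41272 − 35721)] = √[5575 × 5551] = 5562.9871
r = 4907 / 5562.9871 ≈ 0.8821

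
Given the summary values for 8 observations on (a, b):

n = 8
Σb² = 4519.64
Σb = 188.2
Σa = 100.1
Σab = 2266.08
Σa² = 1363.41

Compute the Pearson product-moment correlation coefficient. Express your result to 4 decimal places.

-0.8777

r = (nΣab − ΣaΣb) / √[(nΣa² − (Σa)²)(nΣb² − (Σb)²)]
Numerator: 8×2266.08 − 100.1×188.2 = -710.18
Denominator: √[(10907.28 − 10020.01)(36157.12 − 35419.24)] = √[887.27 × 737.88] = 809.1346
r = -710.18 / 809.1346 ≈ -0.8777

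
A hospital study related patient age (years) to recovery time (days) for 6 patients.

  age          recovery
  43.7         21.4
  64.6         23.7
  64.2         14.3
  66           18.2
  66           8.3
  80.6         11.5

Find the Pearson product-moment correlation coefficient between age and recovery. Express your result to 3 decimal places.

n = 6, Σx = 385.1, Σy = 97.4, Σx² = 25412.85, Σy² = 1756.52, Σxy = 6060.16
nΣxy − ΣxΣy = 36360.96 − 37508.74 = -1147.78
nΣx² − (Σx)² = 152477.1 − 148302.01 = 4175.09; nΣy² − (Σy)² = 10539.12 − 9486.76 = 1052.36
r = -1147.78 / √(4175.09 × 1052.36) = -1147.78 / 2096.1149 ≈ -0.548

-0.548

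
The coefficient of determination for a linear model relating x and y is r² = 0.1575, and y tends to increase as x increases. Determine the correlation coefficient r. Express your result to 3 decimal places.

0.397

|r| = √0.1575 = 0.397
The association is positive, so r = 0.397.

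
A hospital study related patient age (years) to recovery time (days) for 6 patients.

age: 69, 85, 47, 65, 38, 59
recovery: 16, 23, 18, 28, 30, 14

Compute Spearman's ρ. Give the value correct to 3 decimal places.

Rank age: 5, 6, 2, 4, 1, 3
Rank recovery: 2, 4, 3, 5, 6, 1
d = rank(age) − rank(recovery): 3, 2, -1, -1, -5, 2; Σd² = 44
ρ = 1 − 6Σd² / [n(n²−1)] = 1 − 6×44 / (6×35) = 1 − 264/210 ≈ -0.257

-0.257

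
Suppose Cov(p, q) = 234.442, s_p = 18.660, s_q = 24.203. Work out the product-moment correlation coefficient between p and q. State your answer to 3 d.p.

r = Cov(p,q) / (s_p · s_q) = 234.442 / (18.660 × 24.203)
  = 234.442 / 451.6280 ≈ 0.519

0.519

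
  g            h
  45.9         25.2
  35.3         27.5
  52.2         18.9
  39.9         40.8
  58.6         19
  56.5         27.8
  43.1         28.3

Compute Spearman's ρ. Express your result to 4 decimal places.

Rank g: 4, 1, 5, 2, 7, 6, 3
Rank h: 3, 4, 1, 7, 2, 5, 6
d = rank(g) − rank(h): 1, -3, 4, -5, 5, 1, -3; Σd² = 86
ρ = 1 − 6Σd² / [n(n²−1)] = 1 − 6×86 / (7×48) = 1 − 516/336 ≈ -0.5357

-0.5357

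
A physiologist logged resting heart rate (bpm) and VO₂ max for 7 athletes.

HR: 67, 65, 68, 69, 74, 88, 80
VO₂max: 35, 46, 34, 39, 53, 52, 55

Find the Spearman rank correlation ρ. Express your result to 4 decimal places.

Rank HR: 2, 1, 3, 4, 5, 7, 6
Rank VO₂max: 2, 4, 1, 3, 6, 5, 7
d = rank(HR) − rank(VO₂max): 0, -3, 2, 1, -1, 2, -1; Σd² = 20
ρ = 1 − 6Σd² / [n(n²−1)] = 1 − 6×20 / (7×48) = 1 − 120/336 ≈ 0.6429

0.6429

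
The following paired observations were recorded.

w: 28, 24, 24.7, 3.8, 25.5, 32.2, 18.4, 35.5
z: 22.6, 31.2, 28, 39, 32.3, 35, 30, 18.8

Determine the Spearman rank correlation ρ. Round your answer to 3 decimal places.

-0.476

Rank w: 6, 3, 4, 1, 5, 7, 2, 8
Rank z: 2, 5, 3, 8, 6, 7, 4, 1
d = rank(w) − rank(z): 4, -2, 1, -7, -1, 0, -2, 7; Σd² = 124
ρ = 1 − 6Σd² / [n(n²−1)] = 1 − 6×124 / (8×63) = 1 − 744/504 ≈ -0.476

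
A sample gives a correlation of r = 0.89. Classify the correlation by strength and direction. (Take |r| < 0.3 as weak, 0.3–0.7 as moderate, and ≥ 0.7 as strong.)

r = 0.89 > 0 so the relationship is positive.
|r| = 0.89, which falls in the strong range.

strong positive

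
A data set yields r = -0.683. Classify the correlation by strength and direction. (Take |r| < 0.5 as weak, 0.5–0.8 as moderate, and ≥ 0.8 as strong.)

r = -0.683 < 0 so the relationship is negative.
|r| = 0.683, which falls in the moderate range.

moderate negative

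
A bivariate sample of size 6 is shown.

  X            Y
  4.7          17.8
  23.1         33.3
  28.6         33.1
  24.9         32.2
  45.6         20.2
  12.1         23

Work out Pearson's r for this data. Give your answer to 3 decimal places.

0.207

n = 6, ΣX = 139, ΣY = 159.6, ΣX² = 4219.44, ΣY² = 4495.22, ΣXY = 3800.75
nΣXY − ΣXΣY = 22804.5 − 22184.4 = 620.1
nΣX² − (ΣX)² = 25316.64 − 19321 = 5995.64; nΣY² − (ΣY)² = 26971.32 − 25472.16 = 1499.16
r = 620.1 / √(5995.64 × 1499.16) = 620.1 / 2998.0700 ≈ 0.207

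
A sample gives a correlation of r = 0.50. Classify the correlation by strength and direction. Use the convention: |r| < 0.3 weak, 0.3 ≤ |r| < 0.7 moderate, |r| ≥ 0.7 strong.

r = 0.50 > 0 so the relationship is positive.
|r| = 0.50, which falls in the moderate range.

moderate positive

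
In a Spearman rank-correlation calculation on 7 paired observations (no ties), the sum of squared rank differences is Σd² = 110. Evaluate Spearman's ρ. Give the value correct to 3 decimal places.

-0.964

ρ = 1 − 6Σd² / [n(n²−1)] = 1 − 6×110 / (7×48)
  = 1 − 660/336 = 1 − 1.9643 ≈ -0.964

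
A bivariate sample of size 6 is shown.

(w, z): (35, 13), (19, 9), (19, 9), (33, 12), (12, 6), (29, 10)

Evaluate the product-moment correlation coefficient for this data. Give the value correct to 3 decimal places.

0.963

n = 6, Σw = 147, Σz = 59, Σw² = 4021, Σz² = 611, Σwz = 1555
nΣwz − ΣwΣz = 9330 − 8673 = 657
nΣw² − (Σw)² = 24126 − 21609 = 2517; nΣz² − (Σz)² = 3666 − 3481 = 185
r = 657 / √(2517 × 185) = 657 / 682.3819 ≈ 0.963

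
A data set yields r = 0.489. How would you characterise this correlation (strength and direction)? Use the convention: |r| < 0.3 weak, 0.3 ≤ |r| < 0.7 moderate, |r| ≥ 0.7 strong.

r = 0.489 > 0 so the relationship is positive.
|r| = 0.489, which falls in the moderate range.

moderate positive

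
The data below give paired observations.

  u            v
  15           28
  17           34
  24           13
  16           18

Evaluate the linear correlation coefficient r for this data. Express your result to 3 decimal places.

-0.653

n = 4, Σu = 72, Σv = 93, Σu² = 1346, Σv² = 2433, Σuv = 1598
nΣuv − ΣuΣv = 6392 − 6696 = -304
nΣu² − (Σu)² = 5384 − 5184 = 200; nΣv² − (Σv)² = 9732 − 8649 = 1083
r = -304 / √(200 × 1083) = -304 / 465.4031 ≈ -0.653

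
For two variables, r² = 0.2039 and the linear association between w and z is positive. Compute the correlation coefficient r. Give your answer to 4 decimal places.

|r| = √0.2039 = 0.4516
The association is positive, so r = 0.4516.

0.4516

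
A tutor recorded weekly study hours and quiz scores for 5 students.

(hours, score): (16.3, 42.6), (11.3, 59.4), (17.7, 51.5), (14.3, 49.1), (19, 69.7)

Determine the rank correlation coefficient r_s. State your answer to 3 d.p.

0.300

Rank hours: 3, 1, 4, 2, 5
Rank score: 1, 4, 3, 2, 5
d = rank(hours) − rank(score): 2, -3, 1, 0, 0; Σd² = 14
ρ = 1 − 6Σd² / [n(n²−1)] = 1 − 6×14 / (5×24) = 1 − 84/120 ≈ 0.300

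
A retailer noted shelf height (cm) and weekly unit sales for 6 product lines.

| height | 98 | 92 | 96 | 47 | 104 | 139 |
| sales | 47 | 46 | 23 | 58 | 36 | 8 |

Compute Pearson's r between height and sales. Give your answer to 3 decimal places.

-0.858

n = 6, Σx = 576, Σy = 218, Σx² = 59630, Σy² = 9578, Σxy = 18628
nΣxy − ΣxΣy = 111768 − 125568 = -13800
nΣx² − (Σx)² = 357780 − 331776 = 26004; nΣy² − (Σy)² = 57468 − 47524 = 9944
r = -13800 / √(26004 × 9944) = -13800 / 16080.5403 ≈ -0.858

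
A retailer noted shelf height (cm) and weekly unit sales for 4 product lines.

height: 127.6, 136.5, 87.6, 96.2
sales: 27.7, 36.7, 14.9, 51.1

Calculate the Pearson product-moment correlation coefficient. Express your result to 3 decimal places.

n = 4, Σx = 447.9, Σy = 130.4, Σx² = 51842.21, Σy² = 4947.4, Σxy = 14765.13
nΣxy − ΣxΣy = 59060.52 − 58406.16 = 654.36
nΣx² − (Σx)² = 207368.84 − 200614.41 = 6754.43; nΣy² − (Σy)² = 19789.6 − 17004.16 = 2785.44
r = 654.36 / √(6754.43 × 2785.44) = 654.36 / 4337.5177 ≈ 0.151

0.151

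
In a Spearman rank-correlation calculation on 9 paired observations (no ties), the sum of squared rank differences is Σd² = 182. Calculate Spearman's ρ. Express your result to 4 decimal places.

-0.5167

ρ = 1 − 6Σd² / [n(n²−1)] = 1 − 6×182 / (9×80)
  = 1 − 1092/720 = 1 − 1.51667 ≈ -0.5167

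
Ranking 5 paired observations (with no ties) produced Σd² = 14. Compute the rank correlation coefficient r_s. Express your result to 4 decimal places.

0.3000

ρ = 1 − 6Σd² / [n(n²−1)] = 1 − 6×14 / (5×24)
  = 1 − 84/120 = 1 − 0.70000 ≈ 0.3000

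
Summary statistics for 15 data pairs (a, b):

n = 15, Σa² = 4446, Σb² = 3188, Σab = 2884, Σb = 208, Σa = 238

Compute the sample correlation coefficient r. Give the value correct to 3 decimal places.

r = (nΣab − ΣaΣb) / √[(nΣa² − (Σa)²)(nΣb² − (Σb)²)]
Numerator: 15×2884 − 238×208 = -6244
Denominator: √[(66690 − 56644)(47820 − 43264)] = √[10046 × 4556] = 6765.3216
r = -6244 / 6765.3216 ≈ -0.923

-0.923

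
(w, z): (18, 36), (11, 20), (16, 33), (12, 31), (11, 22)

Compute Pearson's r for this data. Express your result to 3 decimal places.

n = 5, Σw = 68, Σz = 142, Σw² = 966, Σz² = 4230, Σwz = 2010
nΣwz − ΣwΣz = 10050 − 9656 = 394
nΣw² − (Σw)² = 4830 − 4624 = 206; nΣz² − (Σz)² = 21150 − 20164 = 986
r = 394 / √(206 × 986) = 394 / 450.6839 ≈ 0.874

0.874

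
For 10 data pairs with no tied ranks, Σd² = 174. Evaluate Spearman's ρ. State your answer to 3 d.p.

-0.055

ρ = 1 − 6Σd² / [n(n²−1)] = 1 − 6×174 / (10×99)
  = 1 − 1044/990 = 1 − 1.0545 ≈ -0.055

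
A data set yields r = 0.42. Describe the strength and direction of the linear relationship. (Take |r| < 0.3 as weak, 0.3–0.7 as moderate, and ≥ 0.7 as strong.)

moderate positive

r = 0.42 > 0 so the relationship is positive.
|r| = 0.42, which falls in the moderate range.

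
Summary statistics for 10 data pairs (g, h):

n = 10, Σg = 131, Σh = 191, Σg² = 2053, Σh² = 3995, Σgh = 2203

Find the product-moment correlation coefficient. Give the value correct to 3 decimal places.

-0.875

r = (nΣgh − ΣgΣh) / √[(nΣg² − (Σg)²)(nΣh² − (Σh)²)]
Numerator: 10×2203 − 131×191 = -2991
Denominator: √[(20530 − 17161)(39950 − 36481)] = √[3369 × 3469] = 3418.6344
r = -2991 / 3418.6344 ≈ -0.875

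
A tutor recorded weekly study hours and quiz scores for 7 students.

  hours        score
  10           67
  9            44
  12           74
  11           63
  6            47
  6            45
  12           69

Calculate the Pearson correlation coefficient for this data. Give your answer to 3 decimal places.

n = 7, Σx = 66, Σy = 409, Σx² = 662, Σy² = 24865, Σxy = 4027
nΣxy − ΣxΣy = 28189 − 26994 = 1195
nΣx² − (Σx)² = 4634 − 4356 = 278; nΣy² − (Σy)² = 174055 − 167281 = 6774
r = 1195 / √(278 × 6774) = 1195 / 1372.2871 ≈ 0.871

0.871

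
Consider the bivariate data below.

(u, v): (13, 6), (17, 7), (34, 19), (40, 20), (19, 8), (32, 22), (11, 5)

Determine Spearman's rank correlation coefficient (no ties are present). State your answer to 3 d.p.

0.893

Rank u: 2, 3, 6, 7, 4, 5, 1
Rank v: 2, 3, 5, 6, 4, 7, 1
d = rank(u) − rank(v): 0, 0, 1, 1, 0, -2, 0; Σd² = 6
ρ = 1 − 6Σd² / [n(n²−1)] = 1 − 6×6 / (7×48) = 1 − 36/336 ≈ 0.893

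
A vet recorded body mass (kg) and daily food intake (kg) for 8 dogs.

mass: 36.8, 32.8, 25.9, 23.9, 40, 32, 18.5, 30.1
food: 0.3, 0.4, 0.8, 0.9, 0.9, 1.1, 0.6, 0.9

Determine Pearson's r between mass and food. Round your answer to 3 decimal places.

-0.090

n = 8, Σx = 240, Σy = 5.9, Σx² = 7544.36, Σy² = 4.89, Σxy = 175.78
nΣxy − ΣxΣy = 1406.24 − 1416 = -9.76
nΣx² − (Σx)² = 60354.88 − 57600 = 2754.88; nΣy² − (Σy)² = 39.12 − 34.81 = 4.31
r = -9.76 / √(2754.88 × 4.31) = -9.76 / 108.9657 ≈ -0.090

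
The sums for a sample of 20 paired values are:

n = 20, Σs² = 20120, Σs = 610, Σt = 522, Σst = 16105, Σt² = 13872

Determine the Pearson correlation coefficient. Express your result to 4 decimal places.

0.3003

r = (nΣst − ΣsΣt) / √[(nΣs² − (Σs)²)(nΣt² − (Σt)²)]
Numerator: 20×16105 − 610×522 = 3680
Denominator: √[(402400 − 372100)(277440 − 272484)] = √[30300 × 4956] = 12254.2564
r = 3680 / 12254.2564 ≈ 0.3003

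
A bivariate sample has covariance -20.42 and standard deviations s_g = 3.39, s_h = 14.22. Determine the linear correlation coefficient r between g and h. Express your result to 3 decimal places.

-0.424

r = Cov(g,h) / (s_g · s_h) = -20.42 / (3.39 × 14.22)
  = -20.42 / 48.2058 ≈ -0.424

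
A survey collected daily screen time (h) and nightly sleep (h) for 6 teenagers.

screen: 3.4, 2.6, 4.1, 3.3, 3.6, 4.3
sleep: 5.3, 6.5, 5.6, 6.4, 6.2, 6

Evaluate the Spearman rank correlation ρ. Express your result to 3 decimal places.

-0.600

Rank screen: 3, 1, 5, 2, 4, 6
Rank sleep: 1, 6, 2, 5, 4, 3
d = rank(screen) − rank(sleep): 2, -5, 3, -3, 0, 3; Σd² = 56
ρ = 1 − 6Σd² / [n(n²−1)] = 1 − 6×56 / (6×35) = 1 − 336/210 ≈ -0.600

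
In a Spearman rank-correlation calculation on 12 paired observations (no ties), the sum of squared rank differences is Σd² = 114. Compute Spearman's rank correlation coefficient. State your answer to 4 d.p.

ρ = 1 − 6Σd² / [n(n²−1)] = 1 − 6×114 / (12×143)
  = 1 − 684/1716 = 1 − 0.39860 ≈ 0.6014

0.6014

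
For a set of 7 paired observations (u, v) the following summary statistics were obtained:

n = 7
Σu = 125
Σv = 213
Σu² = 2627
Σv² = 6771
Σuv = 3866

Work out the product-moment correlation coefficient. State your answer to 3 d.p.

r = (nΣuv − ΣuΣv) / √[(nΣu² − (Σu)²)(nΣv² − (Σv)²)]
Numerator: 7×3866 − 125×213 = 437
Denominator: √[(18389 − 15625)(47397 − 45369)] = √[2764 × 2028] = 2367.5709
r = 437 / 2367.5709 ≈ 0.185

0.185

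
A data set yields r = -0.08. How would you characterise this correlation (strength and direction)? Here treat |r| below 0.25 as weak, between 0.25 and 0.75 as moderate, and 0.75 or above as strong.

weak negative

r = -0.08 < 0 so the relationship is negative.
|r| = 0.08, which falls in the weak range.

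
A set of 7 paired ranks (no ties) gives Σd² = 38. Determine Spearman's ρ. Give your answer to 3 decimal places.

ρ = 1 − 6Σd² / [n(n²−1)] = 1 − 6×38 / (7×48)
  = 1 − 228/336 = 1 − 0.6786 ≈ 0.321

0.321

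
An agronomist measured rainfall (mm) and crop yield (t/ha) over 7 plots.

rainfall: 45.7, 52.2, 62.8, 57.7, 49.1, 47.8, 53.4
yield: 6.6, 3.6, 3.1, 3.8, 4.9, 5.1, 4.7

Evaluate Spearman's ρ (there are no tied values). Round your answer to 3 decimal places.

Rank rainfall: 1, 4, 7, 6, 3, 2, 5
Rank yield: 7, 2, 1, 3, 5, 6, 4
d = rank(rainfall) − rank(yield): -6, 2, 6, 3, -2, -4, 1; Σd² = 106
ρ = 1 − 6Σd² / [n(n²−1)] = 1 − 6×106 / (7×48) = 1 − 636/336 ≈ -0.893

-0.893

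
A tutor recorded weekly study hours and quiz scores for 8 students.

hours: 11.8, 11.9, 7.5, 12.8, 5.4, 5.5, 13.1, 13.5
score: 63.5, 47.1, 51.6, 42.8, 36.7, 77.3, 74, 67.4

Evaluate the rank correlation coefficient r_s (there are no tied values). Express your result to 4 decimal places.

Rank hours: 4, 5, 3, 6, 1, 2, 7, 8
Rank score: 5, 3, 4, 2, 1, 8, 7, 6
d = rank(hours) − rank(score): -1, 2, -1, 4, 0, -6, 0, 2; Σd² = 62
ρ = 1 − 6Σd² / [n(n²−1)] = 1 − 6×62 / (8×63) = 1 − 372/504 ≈ 0.2619

0.2619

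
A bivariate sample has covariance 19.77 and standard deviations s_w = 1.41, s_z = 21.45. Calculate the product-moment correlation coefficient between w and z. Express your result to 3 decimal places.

r = Cov(w,z) / (s_w · s_z) = 19.77 / (1.41 × 21.45)
  = 19.77 / 30.2445 ≈ 0.654

0.654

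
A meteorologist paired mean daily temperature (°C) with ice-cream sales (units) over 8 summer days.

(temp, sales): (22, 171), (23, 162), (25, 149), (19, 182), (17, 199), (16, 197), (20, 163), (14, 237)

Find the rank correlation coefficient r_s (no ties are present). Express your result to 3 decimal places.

-0.952

Rank temp: 6, 7, 8, 4, 3, 2, 5, 1
Rank sales: 4, 2, 1, 5, 7, 6, 3, 8
d = rank(temp) − rank(sales): 2, 5, 7, -1, -4, -4, 2, -7; Σd² = 164
ρ = 1 − 6Σd² / [n(n²−1)] = 1 − 6×164 / (8×63) = 1 − 984/504 ≈ -0.952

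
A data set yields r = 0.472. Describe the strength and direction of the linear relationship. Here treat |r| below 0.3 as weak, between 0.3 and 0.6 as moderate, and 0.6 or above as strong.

moderate positive

r = 0.472 > 0 so the relationship is positive.
|r| = 0.472, which falls in the moderate range.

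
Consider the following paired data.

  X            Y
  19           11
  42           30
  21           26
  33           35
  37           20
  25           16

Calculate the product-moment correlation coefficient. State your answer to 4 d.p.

0.5751

n = 6, ΣX = 177, ΣY = 138, ΣX² = 5649, ΣY² = 3578, ΣXY = 4310
nΣXY − ΣXΣY = 25860 − 24426 = 1434
nΣX² − (ΣX)² = 33894 − 31329 = 2565; nΣY² − (ΣY)² = 21468 − 19044 = 2424
r = 1434 / √(2565 × 2424) = 1434 / 2493.5036 ≈ 0.5751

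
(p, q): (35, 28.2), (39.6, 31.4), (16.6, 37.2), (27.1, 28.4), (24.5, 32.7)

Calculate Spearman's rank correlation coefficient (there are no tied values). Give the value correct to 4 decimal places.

-0.7000

Rank p: 4, 5, 1, 3, 2
Rank q: 1, 3, 5, 2, 4
d = rank(p) − rank(q): 3, 2, -4, 1, -2; Σd² = 34
ρ = 1 − 6Σd² / [n(n²−1)] = 1 − 6×34 / (5×24) = 1 − 204/120 ≈ -0.7000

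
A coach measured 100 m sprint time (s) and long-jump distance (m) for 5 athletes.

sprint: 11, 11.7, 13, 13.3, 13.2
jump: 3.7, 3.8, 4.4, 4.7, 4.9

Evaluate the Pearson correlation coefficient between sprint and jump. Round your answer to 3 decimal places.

n = 5, Σx = 62.2, Σy = 21.5, Σx² = 778.02, Σy² = 93.59, Σxy = 269.55
nΣxy − ΣxΣy = 1347.75 − 1337.3 = 10.45
nΣx² − (Σx)² = 3890.1 − 3868.84 = 21.26; nΣy² − (Σy)² = 467.95 − 462.25 = 5.7
r = 10.45 / √(21.26 × 5.7) = 10.45 / 11.0083 ≈ 0.949

0.949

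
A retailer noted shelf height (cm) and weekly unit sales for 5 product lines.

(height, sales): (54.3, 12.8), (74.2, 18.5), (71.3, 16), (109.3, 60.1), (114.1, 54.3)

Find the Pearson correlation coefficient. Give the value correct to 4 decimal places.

n = 5, Σx = 423.2, Σy = 161.7, Σx² = 38503.12, Σy² = 7322.59, Σxy = 15973.1
nΣxy − ΣxΣy = 79865.5 − 68431.44 = 11434.06
nΣx² − (Σx)² = 192515.6 − 179098.24 = 13417.36; nΣy² − (Σy)² = 36612.95 − 26146.89 = 10466.06
r = 11434.06 / √(13417.36 × 10466.06) = 11434.06 / 11850.1854 ≈ 0.9649

0.9649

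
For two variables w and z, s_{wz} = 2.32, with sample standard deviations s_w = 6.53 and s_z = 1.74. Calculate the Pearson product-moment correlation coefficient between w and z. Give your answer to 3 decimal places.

r = Cov(w,z) / (s_w · s_z) = 2.32 / (6.53 × 1.74)
  = 2.32 / 11.3622 ≈ 0.204

0.204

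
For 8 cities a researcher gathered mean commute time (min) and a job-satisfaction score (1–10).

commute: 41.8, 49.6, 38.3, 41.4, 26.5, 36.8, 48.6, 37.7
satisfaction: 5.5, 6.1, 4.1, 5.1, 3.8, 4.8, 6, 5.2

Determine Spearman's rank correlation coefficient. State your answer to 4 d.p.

0.8810

Rank commute: 6, 8, 4, 5, 1, 2, 7, 3
Rank satisfaction: 6, 8, 2, 4, 1, 3, 7, 5
d = rank(commute) − rank(satisfaction): 0, 0, 2, 1, 0, -1, 0, -2; Σd² = 10
ρ = 1 − 6Σd² / [n(n²−1)] = 1 − 6×10 / (8×63) = 1 − 60/504 ≈ 0.8810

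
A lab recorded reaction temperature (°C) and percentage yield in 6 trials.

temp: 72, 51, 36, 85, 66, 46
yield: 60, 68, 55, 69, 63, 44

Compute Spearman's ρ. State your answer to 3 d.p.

0.714

Rank temp: 5, 3, 1, 6, 4, 2
Rank yield: 3, 5, 2, 6, 4, 1
d = rank(temp) − rank(yield): 2, -2, -1, 0, 0, 1; Σd² = 10
ρ = 1 − 6Σd² / [n(n²−1)] = 1 − 6×10 / (6×35) = 1 − 60/210 ≈ 0.714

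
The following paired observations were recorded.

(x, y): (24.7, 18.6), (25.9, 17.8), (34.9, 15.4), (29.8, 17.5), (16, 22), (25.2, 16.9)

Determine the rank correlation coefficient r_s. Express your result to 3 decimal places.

-0.829

Rank x: 2, 4, 6, 5, 1, 3
Rank y: 5, 4, 1, 3, 6, 2
d = rank(x) − rank(y): -3, 0, 5, 2, -5, 1; Σd² = 64
ρ = 1 − 6Σd² / [n(n²−1)] = 1 − 6×64 / (6×35) = 1 − 384/210 ≈ -0.829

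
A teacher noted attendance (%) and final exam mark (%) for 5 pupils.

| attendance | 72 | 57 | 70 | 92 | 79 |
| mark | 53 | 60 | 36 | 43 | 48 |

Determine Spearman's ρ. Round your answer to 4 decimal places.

Rank attendance: 3, 1, 2, 5, 4
Rank mark: 4, 5, 1, 2, 3
d = rank(attendance) − rank(mark): -1, -4, 1, 3, 1; Σd² = 28
ρ = 1 − 6Σd² / [n(n²−1)] = 1 − 6×28 / (5×24) = 1 − 168/120 ≈ -0.4000

-0.4000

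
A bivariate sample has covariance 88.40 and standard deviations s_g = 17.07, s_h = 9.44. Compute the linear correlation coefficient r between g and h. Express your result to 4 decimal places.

0.5486

r = Cov(g,h) / (s_g · s_h) = 88.40 / (17.07 × 9.44)
  = 88.40 / 161.1408 ≈ 0.5486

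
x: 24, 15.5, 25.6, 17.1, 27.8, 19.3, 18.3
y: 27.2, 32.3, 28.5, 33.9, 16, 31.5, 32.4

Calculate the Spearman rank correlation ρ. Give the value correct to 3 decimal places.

-0.857

Rank x: 5, 1, 6, 2, 7, 4, 3
Rank y: 2, 5, 3, 7, 1, 4, 6
d = rank(x) − rank(y): 3, -4, 3, -5, 6, 0, -3; Σd² = 104
ρ = 1 − 6Σd² / [n(n²−1)] = 1 − 6×104 / (7×48) = 1 − 624/336 ≈ -0.857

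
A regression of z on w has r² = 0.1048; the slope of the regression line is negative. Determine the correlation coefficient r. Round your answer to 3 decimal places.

|r| = √0.1048 = 0.324
The association is negative, so r = −0.324.

-0.324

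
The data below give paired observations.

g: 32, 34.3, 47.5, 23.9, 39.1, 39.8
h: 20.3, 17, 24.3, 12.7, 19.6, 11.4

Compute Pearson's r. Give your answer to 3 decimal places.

n = 6, Σg = 216.6, Σh = 105.3, Σg² = 8140.8, Σh² = 1966.99, Σgh = 3910.56
nΣgh − ΣgΣh = 23463.36 − 22807.98 = 655.38
nΣg² − (Σg)² = 48844.8 − 46915.56 = 1929.24; nΣh² − (Σh)² = 11801.94 − 11088.09 = 713.85
r = 655.38 / √(1929.24 × 713.85) = 655.38 / 1173.5365 ≈ 0.558

0.558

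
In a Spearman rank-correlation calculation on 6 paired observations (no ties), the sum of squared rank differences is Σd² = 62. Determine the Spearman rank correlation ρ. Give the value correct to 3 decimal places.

ρ = 1 − 6Σd² / [n(n²−1)] = 1 − 6×62 / (6×35)
  = 1 − 372/210 = 1 − 1.7714 ≈ -0.771

-0.771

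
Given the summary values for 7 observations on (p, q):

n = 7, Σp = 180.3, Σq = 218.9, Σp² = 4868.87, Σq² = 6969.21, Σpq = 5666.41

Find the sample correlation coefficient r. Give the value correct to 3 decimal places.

0.169

r = (nΣpq − ΣpΣq) / √[(nΣp² − (Σp)²)(nΣq² − (Σq)²)]
Numerator: 7×5666.41 − 180.3×218.9 = 197.2
Denominator: √[(34082.09 − 32508.09)(48784.47 − 47917.21)] = √[1574 × 867.26] = 1168.3609
r = 197.2 / 1168.3609 ≈ 0.169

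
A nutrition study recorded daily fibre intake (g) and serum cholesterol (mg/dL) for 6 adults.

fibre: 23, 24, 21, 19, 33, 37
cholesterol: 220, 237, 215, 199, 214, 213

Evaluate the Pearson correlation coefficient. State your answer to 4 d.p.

n = 6, Σx = 157, Σy = 1298, Σx² = 4365, Σy² = 281560, Σxy = 33987
nΣxy − ΣxΣy = 203922 − 203786 = 136
nΣx² − (Σx)² = 26190 − 24649 = 1541; nΣy² − (Σy)² = 1689360 − 1684804 = 4556
r = 136 / √(1541 × 4556) = 136 / 2649.6785 ≈ 0.0513

0.0513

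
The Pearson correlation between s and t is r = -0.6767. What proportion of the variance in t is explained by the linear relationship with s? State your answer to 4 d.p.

0.4579

r² = (-0.6767)² = 0.4579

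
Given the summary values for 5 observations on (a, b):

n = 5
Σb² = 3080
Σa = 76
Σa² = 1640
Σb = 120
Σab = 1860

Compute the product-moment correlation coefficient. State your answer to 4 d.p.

r = (nΣab − ΣaΣb) / √[(nΣa² − (Σa)²)(nΣb² − (Σb)²)]
Numerator: 5×1860 − 76×120 = 180
Denominator: √[(8200 − 5776)(15400 − 14400)] = √[2424 × 1000] = 1556.9200
r = 180 / 1556.9200 ≈ 0.1156

0.1156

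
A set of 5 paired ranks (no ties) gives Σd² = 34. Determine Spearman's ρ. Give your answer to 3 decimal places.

ρ = 1 − 6Σd² / [n(n²−1)] = 1 − 6×34 / (5×24)
  = 1 − 204/120 = 1 − 1.7000 ≈ -0.700

-0.700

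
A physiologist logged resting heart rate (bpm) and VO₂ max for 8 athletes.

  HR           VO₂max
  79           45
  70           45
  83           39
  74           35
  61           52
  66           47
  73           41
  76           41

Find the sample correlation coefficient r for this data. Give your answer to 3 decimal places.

-0.710

n = 8, Σx = 582, Σy = 345, Σx² = 42688, Σy² = 15071, Σxy = 24915
nΣxy − ΣxΣy = 199320 − 200790 = -1470
nΣx² − (Σx)² = 341504 − 338724 = 2780; nΣy² − (Σy)² = 120568 − 119025 = 1543
r = -1470 / √(2780 × 1543) = -1470 / 2071.1205 ≈ -0.710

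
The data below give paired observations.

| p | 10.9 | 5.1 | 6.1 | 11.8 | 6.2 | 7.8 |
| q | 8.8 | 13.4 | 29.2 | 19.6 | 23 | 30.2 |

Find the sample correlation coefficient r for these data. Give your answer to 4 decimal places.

n = 6, Σp = 47.9, Σq = 124.2, Σp² = 420.55, Σq² = 2934.84, Σpq = 951.82
nΣpq − ΣpΣq = 5710.92 − 5949.18 = -238.26
nΣp² − (Σp)² = 2523.3 − 2294.41 = 228.89; nΣq² − (Σq)² = 17609.04 − 15425.64 = 2183.4
r = -238.26 / √(228.89 × 2183.4) = -238.26 / 706.9359 ≈ -0.3370

-0.3370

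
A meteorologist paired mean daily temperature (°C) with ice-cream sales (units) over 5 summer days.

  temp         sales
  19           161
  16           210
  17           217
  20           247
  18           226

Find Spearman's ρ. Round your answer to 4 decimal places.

Rank temp: 4, 1, 2, 5, 3
Rank sales: 1, 2, 3, 5, 4
d = rank(temp) − rank(sales): 3, -1, -1, 0, -1; Σd² = 12
ρ = 1 − 6Σd² / [n(n²−1)] = 1 − 6×12 / (5×24) = 1 − 72/120 ≈ 0.4000

0.4000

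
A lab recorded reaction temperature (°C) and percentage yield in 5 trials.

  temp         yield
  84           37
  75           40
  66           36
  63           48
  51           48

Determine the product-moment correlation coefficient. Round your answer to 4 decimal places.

-0.7338

n = 5, Σx = 339, Σy = 209, Σx² = 23607, Σy² = 8873, Σxy = 13956
nΣxy − ΣxΣy = 69780 − 70851 = -1071
nΣx² − (Σx)² = 118035 − 114921 = 3114; nΣy² − (Σy)² = 44365 − 43681 = 684
r = -1071 / √(3114 × 684) = -1071 / 1459.4437 ≈ -0.7338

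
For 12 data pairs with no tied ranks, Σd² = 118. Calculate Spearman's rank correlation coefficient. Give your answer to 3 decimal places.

0.587

ρ = 1 − 6Σd² / [n(n²−1)] = 1 − 6×118 / (12×143)
  = 1 − 708/1716 = 1 − 0.4126 ≈ 0.587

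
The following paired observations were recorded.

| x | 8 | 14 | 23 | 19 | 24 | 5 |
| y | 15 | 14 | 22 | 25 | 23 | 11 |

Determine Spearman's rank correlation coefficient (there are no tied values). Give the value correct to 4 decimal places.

Rank x: 2, 3, 5, 4, 6, 1
Rank y: 3, 2, 4, 6, 5, 1
d = rank(x) − rank(y): -1, 1, 1, -2, 1, 0; Σd² = 8
ρ = 1 − 6Σd² / [n(n²−1)] = 1 − 6×8 / (6×35) = 1 − 48/210 ≈ 0.7714

0.7714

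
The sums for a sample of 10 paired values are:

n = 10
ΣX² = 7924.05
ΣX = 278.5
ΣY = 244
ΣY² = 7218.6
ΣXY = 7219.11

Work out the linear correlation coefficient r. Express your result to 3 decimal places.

0.920

r = (nΣXY − ΣXΣY) / √[(nΣX² − (ΣX)²)(nΣY² − (ΣY)²)]
Numerator: 10×7219.11 − 278.5×244 = 4237.1
Denominator: √[(79240.5 − 77562.25)(72186 − 59536)] = √[1678.25 × 12650] = 4607.5875
r = 4237.1 / 4607.5875 ≈ 0.920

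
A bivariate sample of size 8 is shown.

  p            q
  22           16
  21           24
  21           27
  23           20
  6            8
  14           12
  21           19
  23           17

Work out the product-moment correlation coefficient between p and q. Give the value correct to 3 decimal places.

n = 8, Σp = 151, Σq = 143, Σp² = 3097, Σq² = 2819, Σpq = 2889
nΣpq − ΣpΣq = 23112 − 21593 = 1519
nΣp² − (Σp)² = 24776 − 22801 = 1975; nΣq² − (Σq)² = 22552 − 20449 = 2103
r = 1519 / √(1975 × 2103) = 1519 / 2037.9953 ≈ 0.745

0.745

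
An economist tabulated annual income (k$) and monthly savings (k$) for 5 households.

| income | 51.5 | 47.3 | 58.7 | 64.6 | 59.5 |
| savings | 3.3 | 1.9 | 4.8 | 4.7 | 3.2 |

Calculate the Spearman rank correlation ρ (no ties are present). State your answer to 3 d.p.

0.500

Rank income: 2, 1, 3, 5, 4
Rank savings: 3, 1, 5, 4, 2
d = rank(income) − rank(savings): -1, 0, -2, 1, 2; Σd² = 10
ρ = 1 − 6Σd² / [n(n²−1)] = 1 − 6×10 / (5×24) = 1 − 60/120 ≈ 0.500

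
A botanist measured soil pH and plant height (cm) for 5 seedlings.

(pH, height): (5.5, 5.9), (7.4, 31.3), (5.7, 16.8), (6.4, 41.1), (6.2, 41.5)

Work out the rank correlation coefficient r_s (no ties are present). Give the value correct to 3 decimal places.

0.600

Rank pH: 1, 5, 2, 4, 3
Rank height: 1, 3, 2, 4, 5
d = rank(pH) − rank(height): 0, 2, 0, 0, -2; Σd² = 8
ρ = 1 − 6Σd² / [n(n²−1)] = 1 − 6×8 / (5×24) = 1 − 48/120 ≈ 0.600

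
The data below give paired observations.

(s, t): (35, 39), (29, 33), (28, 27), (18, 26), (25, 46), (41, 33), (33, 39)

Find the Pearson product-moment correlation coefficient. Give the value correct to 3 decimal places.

0.255

n = 7, Σs = 209, Σt = 243, Σs² = 6569, Σt² = 8741, Σst = 7336
nΣst − ΣsΣt = 51352 − 50787 = 565
nΣs² − (Σs)² = 45983 − 43681 = 2302; nΣt² − (Σt)² = 61187 − 59049 = 2138
r = 565 / √(2302 × 2138) = 565 / 2218.4851 ≈ 0.255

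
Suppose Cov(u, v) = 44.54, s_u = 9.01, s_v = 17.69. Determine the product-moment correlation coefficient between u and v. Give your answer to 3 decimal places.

r = Cov(u,v) / (s_u · s_v) = 44.54 / (9.01 × 17.69)
  = 44.54 / 159.3869 ≈ 0.279

0.279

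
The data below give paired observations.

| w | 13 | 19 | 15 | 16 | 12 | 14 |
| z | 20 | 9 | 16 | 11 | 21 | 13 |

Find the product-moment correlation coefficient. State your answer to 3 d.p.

-0.895

n = 6, Σw = 89, Σz = 90, Σw² = 1351, Σz² = 1468, Σwz = 1281
nΣwz − ΣwΣz = 7686 − 8010 = -324
nΣw² − (Σw)² = 8106 − 7921 = 185; nΣz² − (Σz)² = 8808 − 8100 = 708
r = -324 / √(185 × 708) = -324 / 361.9116 ≈ -0.895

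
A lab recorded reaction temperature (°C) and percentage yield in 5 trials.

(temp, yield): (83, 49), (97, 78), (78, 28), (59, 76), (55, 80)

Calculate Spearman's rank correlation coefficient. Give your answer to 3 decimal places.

-0.300

Rank temp: 4, 5, 3, 2, 1
Rank yield: 2, 4, 1, 3, 5
d = rank(temp) − rank(yield): 2, 1, 2, -1, -4; Σd² = 26
ρ = 1 − 6Σd² / [n(n²−1)] = 1 − 6×26 / (5×24) = 1 − 156/120 ≈ -0.300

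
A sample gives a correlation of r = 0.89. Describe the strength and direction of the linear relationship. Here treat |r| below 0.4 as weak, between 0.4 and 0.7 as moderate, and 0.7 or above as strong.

r = 0.89 > 0 so the relationship is positive.
|r| = 0.89, which falls in the strong range.

strong positive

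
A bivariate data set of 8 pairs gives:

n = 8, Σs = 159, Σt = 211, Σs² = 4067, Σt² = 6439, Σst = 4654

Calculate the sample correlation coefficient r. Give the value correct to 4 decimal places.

r = (nΣst − ΣsΣt) / √[(nΣs² − (Σs)²)(nΣt² − (Σt)²)]
Numerator: 8×4654 − 159×211 = 3683
Denominator: √[(32536 − 25281)(51512 − 44521)] = √[7255 × 6991] = 7121.7768
r = 3683 / 7121.7768 ≈ 0.5171

0.5171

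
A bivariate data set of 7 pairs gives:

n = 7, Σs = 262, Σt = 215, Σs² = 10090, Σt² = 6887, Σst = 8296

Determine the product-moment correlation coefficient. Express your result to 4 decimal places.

r = (nΣst − ΣsΣt) / √[(nΣs² − (Σs)²)(nΣt² − (Σt)²)]
Numerator: 7×8296 − 262×215 = 1742
Denominator: √[(70630 − 68644)(48209 − 46225)] = √[1986 × 1984] = 1984.9997
r = 1742 / 1984.9997 ≈ 0.8776

0.8776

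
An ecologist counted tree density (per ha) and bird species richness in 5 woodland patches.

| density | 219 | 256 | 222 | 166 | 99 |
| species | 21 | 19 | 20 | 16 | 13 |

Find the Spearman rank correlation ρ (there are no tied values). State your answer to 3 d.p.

0.600

Rank density: 3, 5, 4, 2, 1
Rank species: 5, 3, 4, 2, 1
d = rank(density) − rank(species): -2, 2, 0, 0, 0; Σd² = 8
ρ = 1 − 6Σd² / [n(n²−1)] = 1 − 6×8 / (5×24) = 1 − 48/120 ≈ 0.600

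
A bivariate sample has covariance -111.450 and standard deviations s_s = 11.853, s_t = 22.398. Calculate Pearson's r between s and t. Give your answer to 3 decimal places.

r = Cov(s,t) / (s_s · s_t) = -111.450 / (11.853 × 22.398)
  = -111.450 / 265.4835 ≈ -0.420

-0.420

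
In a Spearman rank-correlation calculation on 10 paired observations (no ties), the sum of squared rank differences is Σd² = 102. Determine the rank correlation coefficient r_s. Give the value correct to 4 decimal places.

0.3818

ρ = 1 − 6Σd² / [n(n²−1)] = 1 − 6×102 / (10×99)
  = 1 − 612/990 = 1 − 0.61818 ≈ 0.3818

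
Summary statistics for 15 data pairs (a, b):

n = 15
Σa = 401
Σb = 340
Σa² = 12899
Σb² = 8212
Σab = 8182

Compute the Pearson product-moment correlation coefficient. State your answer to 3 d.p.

r = (nΣab − ΣaΣb) / √[(nΣa² − (Σa)²)(nΣb² − (Σb)²)]
Numerator: 15×8182 − 401×340 = -13610
Denominator: √[(193485 − 160801)(123180 − 115600)] = √[32684 × 7580] = 15739.9085
r = -13610 / 15739.9085 ≈ -0.865

-0.865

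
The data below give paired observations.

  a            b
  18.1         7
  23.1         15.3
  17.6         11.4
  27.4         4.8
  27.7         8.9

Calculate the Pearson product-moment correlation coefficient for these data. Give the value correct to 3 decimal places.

n = 5, Σa = 113.9, Σb = 47.4, Σa² = 2689.03, Σb² = 515.3, Σab = 1058.82
nΣab − ΣaΣb = 5294.1 − 5398.86 = -104.76
nΣa² − (Σa)² = 13445.15 − 12973.21 = 471.94; nΣb² − (Σb)² = 2576.5 − 2246.76 = 329.74
r = -104.76 / √(471.94 × 329.74) = -104.76 / 394.4838 ≈ -0.266

-0.266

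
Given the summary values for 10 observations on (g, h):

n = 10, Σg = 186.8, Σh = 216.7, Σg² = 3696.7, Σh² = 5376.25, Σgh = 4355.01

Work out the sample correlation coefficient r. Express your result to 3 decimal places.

0.818

r = (nΣgh − ΣgΣh) / √[(nΣg² − (Σg)²)(nΣh² − (Σh)²)]
Numerator: 10×4355.01 − 186.8×216.7 = 3070.54
Denominator: √[(36967 − 34894.24)(53762.5 − 46958.89)] = √[2072.76 × 6803.61] = 3755.2963
r = 3070.54 / 3755.2963 ≈ 0.818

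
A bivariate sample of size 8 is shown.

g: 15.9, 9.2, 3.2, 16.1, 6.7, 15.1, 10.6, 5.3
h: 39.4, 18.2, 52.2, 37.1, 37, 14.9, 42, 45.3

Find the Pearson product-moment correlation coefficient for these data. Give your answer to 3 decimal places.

-0.484

n = 8, Σg = 82.1, Σh = 286.1, Σg² = 1020.25, Σh² = 11391.95, Σgh = 2716.43
nΣgh − ΣgΣh = 21731.44 − 23488.81 = -1757.37
nΣg² − (Σg)² = 8162 − 6740.41 = 1421.59; nΣh² − (Σh)² = 91135.6 − 81853.21 = 9282.39
r = -1757.37 / √(1421.59 × 9282.39) = -1757.37 / 3632.5959 ≈ -0.484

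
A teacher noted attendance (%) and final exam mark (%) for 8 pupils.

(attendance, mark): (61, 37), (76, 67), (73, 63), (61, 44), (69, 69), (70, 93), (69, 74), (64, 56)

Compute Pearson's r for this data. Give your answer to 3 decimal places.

0.673

n = 8, Σx = 543, Σy = 503, Σx² = 37065, Σy² = 33785, Σxy = 34593
nΣxy − ΣxΣy = 276744 − 273129 = 3615
nΣx² − (Σx)² = 296520 − 294849 = 1671; nΣy² − (Σy)² = 270280 − 253009 = 17271
r = 3615 / √(1671 × 17271) = 3615 / 5372.1356 ≈ 0.673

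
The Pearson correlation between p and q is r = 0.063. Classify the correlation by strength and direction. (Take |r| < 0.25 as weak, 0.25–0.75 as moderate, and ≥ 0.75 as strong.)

r = 0.063 > 0 so the relationship is positive.
|r| = 0.063, which falls in the weak range.

weak positive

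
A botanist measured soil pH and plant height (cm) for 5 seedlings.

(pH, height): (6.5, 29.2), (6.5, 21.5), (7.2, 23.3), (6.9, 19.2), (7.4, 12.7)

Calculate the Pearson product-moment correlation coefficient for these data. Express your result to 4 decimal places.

-0.7100

n = 5, Σx = 34.5, Σy = 105.9, Σx² = 238.71, Σy² = 2387.71, Σxy = 723.77
nΣxy − ΣxΣy = 3618.85 − 3653.55 = -34.7
nΣx² − (Σx)² = 1193.55 − 1190.25 = 3.3; nΣy² − (Σy)² = 11938.55 − 11214.81 = 723.74
r = -34.7 / √(3.3 × 723.74) = -34.7 / 48.8707 ≈ -0.7100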